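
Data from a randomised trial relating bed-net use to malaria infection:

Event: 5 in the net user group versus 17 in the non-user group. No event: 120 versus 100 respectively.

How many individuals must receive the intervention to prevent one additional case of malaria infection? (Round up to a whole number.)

Risk in treated group = 5/125 = 0.04000; risk in control = 17/117 = 0.14530.
Absolute risk reduction = 0.14530 − 0.04000 = 0.10530
NNT = 1 / ARR = 1 / 0.10530 = 9.497 → round up → 10

10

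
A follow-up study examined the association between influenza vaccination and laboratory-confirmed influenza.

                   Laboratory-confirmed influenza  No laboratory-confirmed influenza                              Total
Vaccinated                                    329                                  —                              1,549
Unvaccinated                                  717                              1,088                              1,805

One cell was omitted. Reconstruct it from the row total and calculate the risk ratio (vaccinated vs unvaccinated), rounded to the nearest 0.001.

The missing cell is in the exposed row: 1549 − 329 = 1220.
So a = 329, b = 1220, c = 717, d = 1088.
RR = [a/(a+b)] / [c/(c+d)] = (329/1549) / (717/1805) = 0.21240/0.39723 = 0.53469

0.535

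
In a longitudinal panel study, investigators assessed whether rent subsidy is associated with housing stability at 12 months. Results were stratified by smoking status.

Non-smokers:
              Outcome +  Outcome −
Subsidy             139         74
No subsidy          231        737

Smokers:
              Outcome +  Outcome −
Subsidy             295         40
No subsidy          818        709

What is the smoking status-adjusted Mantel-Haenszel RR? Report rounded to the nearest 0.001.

1.885

RR_MH = Σ(aᵢ·n₀ᵢ/nᵢ) / Σ(cᵢ·n₁ᵢ/nᵢ), with n₁ᵢ = aᵢ+bᵢ (exposed), n₀ᵢ = cᵢ+dᵢ (unexposed), nᵢ = n₁ᵢ+n₀ᵢ.
Stratum 1 (Non-smokers): n₁ = 213, n₀ = 968, n = 1181; a·n₀/n = 139·968/1181 = 113.9306; c·n₁/n = 231·213/1181 = 41.6622
Stratum 2 (Smokers): n₁ = 335, n₀ = 1527, n = 1862; a·n₀/n = 295·1527/1862 = 241.9253; c·n₁/n = 818·335/1862 = 147.1697
RR_MH = (113.9306 + 241.9253) / (41.6622 + 147.1697) = 355.8559 / 188.8319 = 1.88451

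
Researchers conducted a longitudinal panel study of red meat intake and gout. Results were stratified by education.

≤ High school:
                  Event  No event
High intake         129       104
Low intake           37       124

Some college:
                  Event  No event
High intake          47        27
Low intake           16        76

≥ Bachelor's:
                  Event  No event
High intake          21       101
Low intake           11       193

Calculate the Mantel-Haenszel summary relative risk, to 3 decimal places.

RR_MH = Σ(aᵢ·n₀ᵢ/nᵢ) / Σ(cᵢ·n₁ᵢ/nᵢ), with n₁ᵢ = aᵢ+bᵢ (exposed), n₀ᵢ = cᵢ+dᵢ (unexposed), nᵢ = n₁ᵢ+n₀ᵢ.
Stratum 1 (≤ High school): n₁ = 233, n₀ = 161, n = 394; a·n₀/n = 129·161/394 = 52.7132; c·n₁/n = 37·233/394 = 21.8807
Stratum 2 (Some college): n₁ = 74, n₀ = 92, n = 166; a·n₀/n = 47·92/166 = 26.0482; c·n₁/n = 16·74/166 = 7.1325
Stratum 3 (≥ Bachelor's): n₁ = 122, n₀ = 204, n = 326; a·n₀/n = 21·204/326 = 13.1411; c·n₁/n = 11·122/326 = 4.1166
RR_MH = (52.7132 + 26.0482 + 13.1411) / (21.8807 + 7.1325 + 4.1166) = 91.9025 / 33.1298 = 2.77401

2.774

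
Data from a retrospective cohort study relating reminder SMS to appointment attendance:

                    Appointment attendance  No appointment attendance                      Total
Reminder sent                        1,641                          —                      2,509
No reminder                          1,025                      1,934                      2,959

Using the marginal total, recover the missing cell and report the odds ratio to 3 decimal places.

3.567

The missing cell is in the exposed row: 2509 − 1641 = 868.
So a = 1641, b = 868, c = 1025, d = 1934.
OR = (a·d)/(b·c) = (1641 × 1934) / (868 × 1025) = 3173694 / 889700 = 3.56715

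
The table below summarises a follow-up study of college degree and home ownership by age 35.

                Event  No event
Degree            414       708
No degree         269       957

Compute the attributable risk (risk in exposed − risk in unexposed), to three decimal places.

0.150

Cells: a = 414, b = 708, c = 269, d = 957.
Risk in exposed = 414/1122 = 0.368984; risk in unexposed = 269/1226 = 0.219413.
Risk difference = 0.368984 − 0.219413 = 0.149571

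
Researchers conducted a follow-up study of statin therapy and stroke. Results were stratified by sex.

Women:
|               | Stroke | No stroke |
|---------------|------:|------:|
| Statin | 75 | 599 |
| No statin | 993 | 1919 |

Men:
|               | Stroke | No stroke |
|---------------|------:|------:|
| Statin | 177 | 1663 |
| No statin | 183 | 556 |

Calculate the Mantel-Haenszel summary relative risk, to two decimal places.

RR_MH = Σ(aᵢ·n₀ᵢ/nᵢ) / Σ(cᵢ·n₁ᵢ/nᵢ), with n₁ᵢ = aᵢ+bᵢ (exposed), n₀ᵢ = cᵢ+dᵢ (unexposed), nᵢ = n₁ᵢ+n₀ᵢ.
Stratum 1 (Women): n₁ = 674, n₀ = 2912, n = 3586; a·n₀/n = 75·2912/3586 = 60.9035; c·n₁/n = 993·674/3586 = 186.6375
Stratum 2 (Men): n₁ = 1840, n₀ = 739, n = 2579; a·n₀/n = 177·739/2579 = 50.7185; c·n₁/n = 183·1840/2579 = 130.5622
RR_MH = (60.9035 + 50.7185) / (186.6375 + 130.5622) = 111.6220 / 317.1997 = 0.35190

0.35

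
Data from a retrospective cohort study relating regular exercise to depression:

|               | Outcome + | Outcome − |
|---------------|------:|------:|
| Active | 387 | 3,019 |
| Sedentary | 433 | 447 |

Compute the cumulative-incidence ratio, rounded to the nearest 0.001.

Cells: a = 387, b = 3019, c = 433, d = 447.
Risk in exposed = 387/3406 = 0.11362; risk in unexposed = 433/880 = 0.49205.
RR = 0.11362 / 0.49205 = 0.23092
The risk is 77% lower among the exposed than among the unexposed.

0.231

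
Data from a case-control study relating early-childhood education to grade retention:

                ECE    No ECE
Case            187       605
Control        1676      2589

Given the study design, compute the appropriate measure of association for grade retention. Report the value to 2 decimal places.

0.48

Reading the table with exposure as columns: a = 187 (ECE, case), b = 1676 (ECE, non-case), c = 605 (No ECE, case), d = 2589.
This is a case-control study: participants were sampled on outcome status, so risks in the source population cannot be estimated directly — relative risk is not valid here. The odds ratio is the appropriate measure.
OR = (a·d)/(b·c) = (187 × 2589) / (1676 × 605) = 484143 / 1013980 = 0.47747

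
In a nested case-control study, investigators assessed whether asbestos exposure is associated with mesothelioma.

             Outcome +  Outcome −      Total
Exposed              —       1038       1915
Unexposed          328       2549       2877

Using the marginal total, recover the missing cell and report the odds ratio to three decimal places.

6.566

The missing cell is in the exposed row: 1915 − 1038 = 877.
So a = 877, b = 1038, c = 328, d = 2549.
OR = (a·d)/(b·c) = (877 × 2549) / (1038 × 328) = 2235473 / 340464 = 6.56596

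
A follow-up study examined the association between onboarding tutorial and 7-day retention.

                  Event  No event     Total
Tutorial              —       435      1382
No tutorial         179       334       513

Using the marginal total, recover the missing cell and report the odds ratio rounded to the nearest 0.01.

The missing cell is in the exposed row: 1382 − 435 = 947.
So a = 947, b = 435, c = 179, d = 334.
OR = (a·d)/(b·c) = (947 × 334) / (435 × 179) = 316298 / 77865 = 4.06213

4.06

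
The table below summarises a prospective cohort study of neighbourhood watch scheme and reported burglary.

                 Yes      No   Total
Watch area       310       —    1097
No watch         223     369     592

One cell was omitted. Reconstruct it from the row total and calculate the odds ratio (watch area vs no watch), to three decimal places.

0.652

The missing cell is in the exposed row: 1097 − 310 = 787.
So a = 310, b = 787, c = 223, d = 369.
OR = (a·d)/(b·c) = (310 × 369) / (787 × 223) = 114390 / 175501 = 0.65179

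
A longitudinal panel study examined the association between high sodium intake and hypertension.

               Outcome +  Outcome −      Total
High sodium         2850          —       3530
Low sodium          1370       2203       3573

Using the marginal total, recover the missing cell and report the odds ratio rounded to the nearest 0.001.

The missing cell is in the exposed row: 3530 − 2850 = 680.
So a = 2850, b = 680, c = 1370, d = 2203.
OR = (a·d)/(b·c) = (2850 × 2203) / (680 × 1370) = 6278550 / 931600 = 6.73953

6.740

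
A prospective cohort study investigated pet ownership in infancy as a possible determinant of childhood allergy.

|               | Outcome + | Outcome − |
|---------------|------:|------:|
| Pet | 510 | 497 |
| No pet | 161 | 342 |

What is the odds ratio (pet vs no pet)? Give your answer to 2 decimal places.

Cells: a = 510, b = 497, c = 161, d = 342.
OR = (a·d)/(b·c) = (510 × 342) / (497 × 161) = 174420 / 80017 = 2.17979
The odds of childhood allergy are about 2.18 times as high in the pet group.

2.18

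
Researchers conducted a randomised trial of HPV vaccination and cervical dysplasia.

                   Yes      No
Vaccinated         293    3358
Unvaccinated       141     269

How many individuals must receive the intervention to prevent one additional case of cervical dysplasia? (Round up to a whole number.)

4

Risk in treated group = 293/3651 = 0.08025; risk in control = 141/410 = 0.34390.
Absolute risk reduction = 0.34390 − 0.08025 = 0.26365
NNT = 1 / ARR = 1 / 0.26365 = 3.793 → round up → 4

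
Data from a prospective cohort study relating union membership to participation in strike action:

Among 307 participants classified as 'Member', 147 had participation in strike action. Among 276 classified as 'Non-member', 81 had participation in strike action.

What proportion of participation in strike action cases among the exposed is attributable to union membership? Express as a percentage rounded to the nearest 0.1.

From the description: a = 147, b = 160, c = 81, d = 195.
Risk in exposed = 147/307 = 0.47883; risk in unexposed = 81/276 = 0.29348.
RR = 0.47883/0.29348 = 1.63156
AR% = (RR − 1)/RR × 100 = (1.63156 − 1)/1.63156 × 100 = 38.7090%

38.7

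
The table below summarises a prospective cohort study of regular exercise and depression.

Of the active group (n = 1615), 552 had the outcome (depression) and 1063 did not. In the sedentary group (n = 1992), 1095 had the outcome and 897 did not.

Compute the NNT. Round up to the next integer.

Risk in treated group = 552/1615 = 0.34180; risk in control = 1095/1992 = 0.54970.
Absolute risk reduction = 0.54970 − 0.34180 = 0.20790
NNT = 1 / ARR = 1 / 0.20790 = 4.810 → round up → 5

5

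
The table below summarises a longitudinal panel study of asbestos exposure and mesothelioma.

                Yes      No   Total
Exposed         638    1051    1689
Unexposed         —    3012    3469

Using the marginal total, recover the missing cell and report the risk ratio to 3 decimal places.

The missing cell is in the unexposed row: 3469 − 3012 = 457.
So a = 638, b = 1051, c = 457, d = 3012.
RR = [a/(a+b)] / [c/(c+d)] = (638/1689) / (457/3469) = 0.37774/0.13174 = 2.86734

2.867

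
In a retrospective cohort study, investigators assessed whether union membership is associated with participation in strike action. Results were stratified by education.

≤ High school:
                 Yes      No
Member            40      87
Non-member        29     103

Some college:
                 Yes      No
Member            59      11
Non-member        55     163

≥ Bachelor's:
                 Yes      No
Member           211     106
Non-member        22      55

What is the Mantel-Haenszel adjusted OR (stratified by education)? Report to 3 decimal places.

4.434

OR_MH = Σ(aᵢdᵢ/nᵢ) / Σ(bᵢcᵢ/nᵢ), where nᵢ is the stratum total.
Stratum 1 (≤ High school): n = 259; a·d/n = 40·103/259 = 15.9073; b·c/n = 87·29/259 = 9.7413
Stratum 2 (Some college): n = 288; a·d/n = 59·163/288 = 33.3924; b·c/n = 11·55/288 = 2.1007
Stratum 3 (≥ Bachelor's): n = 394; a·d/n = 211·55/394 = 29.4543; b·c/n = 106·22/394 = 5.9188
OR_MH = (15.9073 + 33.3924 + 29.4543) / (9.7413 + 2.1007 + 5.9188) = 78.7540 / 17.7608 = 4.43415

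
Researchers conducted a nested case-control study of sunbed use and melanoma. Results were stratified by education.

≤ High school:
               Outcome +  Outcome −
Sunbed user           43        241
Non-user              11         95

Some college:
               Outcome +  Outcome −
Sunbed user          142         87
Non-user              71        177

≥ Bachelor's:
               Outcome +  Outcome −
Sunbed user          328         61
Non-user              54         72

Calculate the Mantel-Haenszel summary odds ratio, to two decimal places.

OR_MH = Σ(aᵢdᵢ/nᵢ) / Σ(bᵢcᵢ/nᵢ), where nᵢ is the stratum total.
Stratum 1 (≤ High school): n = 390; a·d/n = 43·95/390 = 10.4744; b·c/n = 241·11/390 = 6.7974
Stratum 2 (Some college): n = 477; a·d/n = 142·177/477 = 52.6918; b·c/n = 87·71/477 = 12.9497
Stratum 3 (≥ Bachelor's): n = 515; a·d/n = 328·72/515 = 45.8563; b·c/n = 61·54/515 = 6.3961
OR_MH = (10.4744 + 52.6918 + 45.8563) / (6.7974 + 12.9497 + 6.3961) = 109.0225 / 26.1432 = 4.17020

4.17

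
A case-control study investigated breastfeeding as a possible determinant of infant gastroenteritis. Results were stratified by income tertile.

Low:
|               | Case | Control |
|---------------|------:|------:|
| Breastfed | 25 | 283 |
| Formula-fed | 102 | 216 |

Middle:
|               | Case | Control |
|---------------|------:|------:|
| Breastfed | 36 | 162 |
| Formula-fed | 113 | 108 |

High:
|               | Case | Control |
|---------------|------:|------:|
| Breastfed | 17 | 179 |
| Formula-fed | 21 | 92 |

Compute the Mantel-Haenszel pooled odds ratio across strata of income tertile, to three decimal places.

OR_MH = Σ(aᵢdᵢ/nᵢ) / Σ(bᵢcᵢ/nᵢ), where nᵢ is the stratum total.
Stratum 1 (Low): n = 626; a·d/n = 25·216/626 = 8.6262; b·c/n = 283·102/626 = 46.1118
Stratum 2 (Middle): n = 419; a·d/n = 36·108/419 = 9.2792; b·c/n = 162·113/419 = 43.6897
Stratum 3 (High): n = 309; a·d/n = 17·92/309 = 5.0615; b·c/n = 179·21/309 = 12.1650
OR_MH = (8.6262 + 9.2792 + 5.0615) / (46.1118 + 43.6897 + 12.1650) = 22.9669 / 101.9666 = 0.22524

0.225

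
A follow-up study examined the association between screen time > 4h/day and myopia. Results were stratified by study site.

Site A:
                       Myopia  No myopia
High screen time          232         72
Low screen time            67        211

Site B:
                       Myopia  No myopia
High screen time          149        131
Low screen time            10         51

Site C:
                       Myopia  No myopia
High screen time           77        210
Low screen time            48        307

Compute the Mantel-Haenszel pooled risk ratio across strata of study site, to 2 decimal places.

RR_MH = Σ(aᵢ·n₀ᵢ/nᵢ) / Σ(cᵢ·n₁ᵢ/nᵢ), with n₁ᵢ = aᵢ+bᵢ (exposed), n₀ᵢ = cᵢ+dᵢ (unexposed), nᵢ = n₁ᵢ+n₀ᵢ.
Stratum 1 (Site A): n₁ = 304, n₀ = 278, n = 582; a·n₀/n = 232·278/582 = 110.8179; c·n₁/n = 67·304/582 = 34.9966
Stratum 2 (Site B): n₁ = 280, n₀ = 61, n = 341; a·n₀/n = 149·61/341 = 26.6540; c·n₁/n = 10·280/341 = 8.2111
Stratum 3 (Site C): n₁ = 287, n₀ = 355, n = 642; a·n₀/n = 77·355/642 = 42.5779; c·n₁/n = 48·287/642 = 21.4579
RR_MH = (110.8179 + 26.6540 + 42.5779) / (34.9966 + 8.2111 + 21.4579) = 180.0497 / 64.6657 = 2.78432

2.78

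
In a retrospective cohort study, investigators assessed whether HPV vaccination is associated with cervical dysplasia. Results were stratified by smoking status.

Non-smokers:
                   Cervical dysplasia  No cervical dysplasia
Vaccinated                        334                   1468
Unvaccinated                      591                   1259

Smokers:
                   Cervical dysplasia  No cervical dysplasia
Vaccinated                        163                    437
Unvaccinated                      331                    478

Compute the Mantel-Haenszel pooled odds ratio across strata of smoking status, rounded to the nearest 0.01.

0.50

OR_MH = Σ(aᵢdᵢ/nᵢ) / Σ(bᵢcᵢ/nᵢ), where nᵢ is the stratum total.
Stratum 1 (Non-smokers): n = 3652; a·d/n = 334·1259/3652 = 115.1440; b·c/n = 1468·591/3652 = 237.5652
Stratum 2 (Smokers): n = 1409; a·d/n = 163·478/1409 = 55.2974; b·c/n = 437·331/1409 = 102.6593
OR_MH = (115.1440 + 55.2974) / (237.5652 + 102.6593) = 170.4414 / 340.2245 = 0.50097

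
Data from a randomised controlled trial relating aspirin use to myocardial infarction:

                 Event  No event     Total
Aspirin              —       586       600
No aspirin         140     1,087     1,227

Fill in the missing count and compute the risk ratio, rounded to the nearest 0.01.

The missing cell is in the exposed row: 600 − 586 = 14.
So a = 14, b = 586, c = 140, d = 1087.
RR = [a/(a+b)] / [c/(c+d)] = (14/600) / (140/1227) = 0.02333/0.11410 = 0.20450

0.20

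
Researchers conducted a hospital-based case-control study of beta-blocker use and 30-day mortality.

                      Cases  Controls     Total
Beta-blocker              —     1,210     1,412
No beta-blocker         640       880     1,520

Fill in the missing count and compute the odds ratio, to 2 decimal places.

0.23

The missing cell is in the exposed row: 1412 − 1210 = 202.
So a = 202, b = 1210, c = 640, d = 880.
OR = (a·d)/(b·c) = (202 × 880) / (1210 × 640) = 177760 / 774400 = 0.22955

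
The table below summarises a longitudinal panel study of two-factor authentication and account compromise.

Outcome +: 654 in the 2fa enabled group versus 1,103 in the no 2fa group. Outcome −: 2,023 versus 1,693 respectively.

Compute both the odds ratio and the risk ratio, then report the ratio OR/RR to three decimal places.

From the description: a = 654, b = 2023, c = 1103, d = 1693.
OR = (654·1693)/(2023·1103) = 1107222/2231369 = 0.49621
Risk in exposed = 654/2677 = 0.24430; risk in unexposed = 1103/2796 = 0.39449; RR = 0.61929
OR/RR = 0.49621 / 0.61929 = 0.80126
The outcome is not rare, so the OR lies further from 1 than the RR.

0.801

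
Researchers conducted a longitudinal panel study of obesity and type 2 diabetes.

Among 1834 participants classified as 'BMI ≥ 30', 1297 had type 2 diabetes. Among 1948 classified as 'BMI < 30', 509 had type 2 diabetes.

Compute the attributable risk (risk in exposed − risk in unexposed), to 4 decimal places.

0.4459

From the description: a = 1297, b = 537, c = 509, d = 1439.
Risk in exposed = 1297/1834 = 0.707197; risk in unexposed = 509/1948 = 0.261294.
Risk difference = 0.707197 − 0.261294 = 0.445904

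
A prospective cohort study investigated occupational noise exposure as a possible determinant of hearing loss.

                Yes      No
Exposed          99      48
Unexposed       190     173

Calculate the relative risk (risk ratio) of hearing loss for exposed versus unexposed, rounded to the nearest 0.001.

Cells: a = 99, b = 48, c = 190, d = 173.
Risk in exposed = 99/147 = 0.67347; risk in unexposed = 190/363 = 0.52342.
RR = 0.67347 / 0.52342 = 1.28668
The risk among the exposed is 1.29 times that among the unexposed.

1.287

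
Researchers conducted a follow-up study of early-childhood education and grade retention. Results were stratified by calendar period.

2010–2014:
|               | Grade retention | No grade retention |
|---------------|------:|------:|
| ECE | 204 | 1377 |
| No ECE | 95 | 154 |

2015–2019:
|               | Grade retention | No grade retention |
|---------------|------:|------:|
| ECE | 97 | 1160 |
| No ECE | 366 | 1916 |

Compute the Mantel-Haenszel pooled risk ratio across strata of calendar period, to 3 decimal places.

RR_MH = Σ(aᵢ·n₀ᵢ/nᵢ) / Σ(cᵢ·n₁ᵢ/nᵢ), with n₁ᵢ = aᵢ+bᵢ (exposed), n₀ᵢ = cᵢ+dᵢ (unexposed), nᵢ = n₁ᵢ+n₀ᵢ.
Stratum 1 (2010–2014): n₁ = 1581, n₀ = 249, n = 1830; a·n₀/n = 204·249/1830 = 27.7574; c·n₁/n = 95·1581/1830 = 82.0738
Stratum 2 (2015–2019): n₁ = 1257, n₀ = 2282, n = 3539; a·n₀/n = 97·2282/3539 = 62.5470; c·n₁/n = 366·1257/3539 = 129.9977
RR_MH = (27.7574 + 62.5470) / (82.0738 + 129.9977) = 90.3044 / 212.0715 = 0.42582

0.426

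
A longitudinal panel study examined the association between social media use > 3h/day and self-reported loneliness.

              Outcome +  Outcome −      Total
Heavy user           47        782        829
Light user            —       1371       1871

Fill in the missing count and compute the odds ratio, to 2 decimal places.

0.16

The missing cell is in the unexposed row: 1871 − 1371 = 500.
So a = 47, b = 782, c = 500, d = 1371.
OR = (a·d)/(b·c) = (47 × 1371) / (782 × 500) = 64437 / 391000 = 0.16480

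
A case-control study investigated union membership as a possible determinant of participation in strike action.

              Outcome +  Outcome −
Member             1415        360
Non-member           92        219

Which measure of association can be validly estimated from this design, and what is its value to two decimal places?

Cells: a = 1415, b = 360, c = 92, d = 219.
This is a case-control study: participants were sampled on outcome status, so risks in the source population cannot be estimated directly — relative risk is not valid here. The odds ratio is the appropriate measure.
OR = (a·d)/(b·c) = (1415 × 219) / (360 × 92) = 309885 / 33120 = 9.35643

9.36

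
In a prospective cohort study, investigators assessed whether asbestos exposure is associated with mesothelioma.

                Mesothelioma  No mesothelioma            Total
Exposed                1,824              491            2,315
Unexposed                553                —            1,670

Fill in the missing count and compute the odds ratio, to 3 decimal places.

7.504

The missing cell is in the unexposed row: 1670 − 553 = 1117.
So a = 1824, b = 491, c = 553, d = 1117.
OR = (a·d)/(b·c) = (1824 × 1117) / (491 × 553) = 2037408 / 271523 = 7.50363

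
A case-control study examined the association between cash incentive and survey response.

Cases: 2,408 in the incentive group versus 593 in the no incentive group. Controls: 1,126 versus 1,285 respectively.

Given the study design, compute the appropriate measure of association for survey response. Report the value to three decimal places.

4.634

From the description: a = 2408, b = 1126, c = 593, d = 1285.
This is a case-control study: participants were sampled on outcome status, so risks in the source population cannot be estimated directly — relative risk is not valid here. The odds ratio is the appropriate measure.
OR = (a·d)/(b·c) = (2408 × 1285) / (1126 × 593) = 3094280 / 667718 = 4.63411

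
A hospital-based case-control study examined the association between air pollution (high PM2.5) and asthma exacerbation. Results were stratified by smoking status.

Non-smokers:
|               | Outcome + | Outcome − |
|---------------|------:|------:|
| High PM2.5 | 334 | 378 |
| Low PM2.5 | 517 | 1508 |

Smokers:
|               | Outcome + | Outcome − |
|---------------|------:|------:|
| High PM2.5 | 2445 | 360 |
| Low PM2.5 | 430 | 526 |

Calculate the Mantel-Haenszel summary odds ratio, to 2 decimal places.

OR_MH = Σ(aᵢdᵢ/nᵢ) / Σ(bᵢcᵢ/nᵢ), where nᵢ is the stratum total.
Stratum 1 (Non-smokers): n = 2737; a·d/n = 334·1508/2737 = 184.0234; b·c/n = 378·517/2737 = 71.4015
Stratum 2 (Smokers): n = 3761; a·d/n = 2445·526/3761 = 341.9489; b·c/n = 360·430/3761 = 41.1593
OR_MH = (184.0234 + 341.9489) / (71.4015 + 41.1593) = 525.9723 / 112.5608 = 4.67278

4.67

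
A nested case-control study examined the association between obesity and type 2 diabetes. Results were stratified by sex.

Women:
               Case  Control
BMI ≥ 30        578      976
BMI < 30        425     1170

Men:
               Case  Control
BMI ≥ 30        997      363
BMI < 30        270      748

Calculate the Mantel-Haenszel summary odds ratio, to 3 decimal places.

3.055

OR_MH = Σ(aᵢdᵢ/nᵢ) / Σ(bᵢcᵢ/nᵢ), where nᵢ is the stratum total.
Stratum 1 (Women): n = 3149; a·d/n = 578·1170/3149 = 214.7539; b·c/n = 976·425/3149 = 131.7244
Stratum 2 (Men): n = 2378; a·d/n = 997·748/2378 = 313.6064; b·c/n = 363·270/2378 = 41.2153
OR_MH = (214.7539 + 313.6064) / (131.7244 + 41.2153) = 528.3603 / 172.9397 = 3.05517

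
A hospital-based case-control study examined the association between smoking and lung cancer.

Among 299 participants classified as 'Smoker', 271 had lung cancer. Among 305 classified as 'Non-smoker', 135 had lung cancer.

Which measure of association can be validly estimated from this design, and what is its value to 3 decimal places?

12.188

From the description: a = 271, b = 28, c = 135, d = 170.
This is a hospital-based case-control study: participants were sampled on outcome status, so risks in the source population cannot be estimated directly — relative risk is not valid here. The odds ratio is the appropriate measure.
OR = (a·d)/(b·c) = (271 × 170) / (28 × 135) = 46070 / 3780 = 12.18783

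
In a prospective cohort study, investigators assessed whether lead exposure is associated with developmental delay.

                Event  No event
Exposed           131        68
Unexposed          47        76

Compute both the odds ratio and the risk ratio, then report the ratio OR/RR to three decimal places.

1.808

Cells: a = 131, b = 68, c = 47, d = 76.
OR = (131·76)/(68·47) = 9956/3196 = 3.11514
Risk in exposed = 131/199 = 0.65829; risk in unexposed = 47/123 = 0.38211; RR = 1.72276
OR/RR = 3.11514 / 1.72276 = 1.80823
The outcome is not rare, so the OR lies further from 1 than the RR.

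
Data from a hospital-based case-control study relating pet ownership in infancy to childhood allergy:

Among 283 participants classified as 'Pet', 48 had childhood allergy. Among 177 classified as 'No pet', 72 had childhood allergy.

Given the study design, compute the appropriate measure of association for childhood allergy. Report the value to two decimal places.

0.30

From the description: a = 48, b = 235, c = 72, d = 105.
This is a hospital-based case-control study: participants were sampled on outcome status, so risks in the source population cannot be estimated directly — relative risk is not valid here. The odds ratio is the appropriate measure.
OR = (a·d)/(b·c) = (48 × 105) / (235 × 72) = 5040 / 16920 = 0.29787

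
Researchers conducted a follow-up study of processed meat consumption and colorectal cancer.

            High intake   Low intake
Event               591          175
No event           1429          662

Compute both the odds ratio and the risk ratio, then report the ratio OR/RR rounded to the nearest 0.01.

1.12

Reading the table with exposure as columns: a = 591 (High intake, case), b = 1429 (High intake, non-case), c = 175 (Low intake, case), d = 662.
OR = (591·662)/(1429·175) = 391242/250075 = 1.56450
Risk in exposed = 591/2020 = 0.29257; risk in unexposed = 175/837 = 0.20908; RR = 1.39934
OR/RR = 1.56450 / 1.39934 = 1.11803
The outcome is not rare, so the OR lies further from 1 than the RR.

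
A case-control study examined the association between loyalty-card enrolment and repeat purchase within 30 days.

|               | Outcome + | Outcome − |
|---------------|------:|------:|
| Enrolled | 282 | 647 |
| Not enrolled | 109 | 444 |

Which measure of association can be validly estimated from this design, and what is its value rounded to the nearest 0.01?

1.78

Cells: a = 282, b = 647, c = 109, d = 444.
This is a case-control study: participants were sampled on outcome status, so risks in the source population cannot be estimated directly — relative risk is not valid here. The odds ratio is the appropriate measure.
OR = (a·d)/(b·c) = (282 × 444) / (647 × 109) = 125208 / 70523 = 1.77542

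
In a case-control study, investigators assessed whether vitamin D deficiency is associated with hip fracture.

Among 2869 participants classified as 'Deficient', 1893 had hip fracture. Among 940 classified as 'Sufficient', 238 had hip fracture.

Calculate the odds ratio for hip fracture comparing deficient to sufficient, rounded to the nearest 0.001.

From the description: a = 1893, b = 976, c = 238, d = 702.
OR = (a·d)/(b·c) = (1893 × 702) / (976 × 238) = 1328886 / 232288 = 5.72086
The odds of hip fracture are about 5.72 times as high in the deficient group.

5.721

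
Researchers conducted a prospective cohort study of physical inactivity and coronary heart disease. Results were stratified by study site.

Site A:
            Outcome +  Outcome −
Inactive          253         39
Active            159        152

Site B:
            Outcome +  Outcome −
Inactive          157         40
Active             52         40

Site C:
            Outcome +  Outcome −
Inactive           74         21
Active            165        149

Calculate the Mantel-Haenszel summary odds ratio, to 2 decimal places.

OR_MH = Σ(aᵢdᵢ/nᵢ) / Σ(bᵢcᵢ/nᵢ), where nᵢ is the stratum total.
Stratum 1 (Site A): n = 603; a·d/n = 253·152/603 = 63.7745; b·c/n = 39·159/603 = 10.2836
Stratum 2 (Site B): n = 289; a·d/n = 157·40/289 = 21.7301; b·c/n = 40·52/289 = 7.1972
Stratum 3 (Site C): n = 409; a·d/n = 74·149/409 = 26.9584; b·c/n = 21·165/409 = 8.4719
OR_MH = (63.7745 + 21.7301 + 26.9584) / (10.2836 + 7.1972 + 8.4719) = 112.4630 / 25.9527 = 4.33338

4.33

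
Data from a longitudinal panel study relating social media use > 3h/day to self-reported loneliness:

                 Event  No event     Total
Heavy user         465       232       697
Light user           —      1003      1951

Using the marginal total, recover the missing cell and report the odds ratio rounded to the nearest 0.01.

2.12

The missing cell is in the unexposed row: 1951 − 1003 = 948.
So a = 465, b = 232, c = 948, d = 1003.
OR = (a·d)/(b·c) = (465 × 1003) / (232 × 948) = 466395 / 219936 = 2.12059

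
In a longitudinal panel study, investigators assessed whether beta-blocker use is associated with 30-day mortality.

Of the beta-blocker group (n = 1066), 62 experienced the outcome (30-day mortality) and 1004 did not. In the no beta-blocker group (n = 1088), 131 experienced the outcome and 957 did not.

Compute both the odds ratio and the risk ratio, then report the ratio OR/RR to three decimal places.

0.934

From the description: a = 62, b = 1004, c = 131, d = 957.
OR = (62·957)/(1004·131) = 59334/131524 = 0.45113
Risk in exposed = 62/1066 = 0.05816; risk in unexposed = 131/1088 = 0.12040; RR = 0.48305
OR/RR = 0.45113 / 0.48305 = 0.93391
The outcome is not rare, so the OR lies further from 1 than the RR.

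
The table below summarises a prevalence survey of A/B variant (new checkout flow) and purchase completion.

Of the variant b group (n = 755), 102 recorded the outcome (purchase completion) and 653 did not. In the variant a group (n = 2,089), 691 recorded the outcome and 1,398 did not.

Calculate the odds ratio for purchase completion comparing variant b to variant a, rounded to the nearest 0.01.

0.32

From the description: a = 102, b = 653, c = 691, d = 1398.
OR = (a·d)/(b·c) = (102 × 1398) / (653 × 691) = 142596 / 451223 = 0.31602
Exposure is associated with lower odds of purchase completion (OR = 0.32 < 1).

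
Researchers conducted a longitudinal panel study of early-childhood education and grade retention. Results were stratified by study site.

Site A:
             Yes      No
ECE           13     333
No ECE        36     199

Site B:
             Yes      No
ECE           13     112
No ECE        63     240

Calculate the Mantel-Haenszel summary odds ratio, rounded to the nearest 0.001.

0.316

OR_MH = Σ(aᵢdᵢ/nᵢ) / Σ(bᵢcᵢ/nᵢ), where nᵢ is the stratum total.
Stratum 1 (Site A): n = 581; a·d/n = 13·199/581 = 4.4527; b·c/n = 333·36/581 = 20.6334
Stratum 2 (Site B): n = 428; a·d/n = 13·240/428 = 7.2897; b·c/n = 112·63/428 = 16.4860
OR_MH = (4.4527 + 7.2897) / (20.6334 + 16.4860) = 11.7424 / 37.1194 = 0.31634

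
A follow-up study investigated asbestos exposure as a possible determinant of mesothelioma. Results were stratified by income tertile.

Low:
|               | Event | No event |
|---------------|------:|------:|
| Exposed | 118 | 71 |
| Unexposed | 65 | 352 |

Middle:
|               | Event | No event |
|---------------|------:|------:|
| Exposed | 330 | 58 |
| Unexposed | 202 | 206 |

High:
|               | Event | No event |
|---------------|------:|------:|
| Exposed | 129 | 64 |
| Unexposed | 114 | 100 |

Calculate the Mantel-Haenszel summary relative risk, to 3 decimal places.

1.841

RR_MH = Σ(aᵢ·n₀ᵢ/nᵢ) / Σ(cᵢ·n₁ᵢ/nᵢ), with n₁ᵢ = aᵢ+bᵢ (exposed), n₀ᵢ = cᵢ+dᵢ (unexposed), nᵢ = n₁ᵢ+n₀ᵢ.
Stratum 1 (Low): n₁ = 189, n₀ = 417, n = 606; a·n₀/n = 118·417/606 = 81.1980; c·n₁/n = 65·189/606 = 20.2723
Stratum 2 (Middle): n₁ = 388, n₀ = 408, n = 796; a·n₀/n = 330·408/796 = 169.1457; c·n₁/n = 202·388/796 = 98.4623
Stratum 3 (High): n₁ = 193, n₀ = 214, n = 407; a·n₀/n = 129·214/407 = 67.8280; c·n₁/n = 114·193/407 = 54.0590
RR_MH = (81.1980 + 169.1457 + 67.8280) / (20.2723 + 98.4623 + 54.0590) = 318.1718 / 172.7936 = 1.84134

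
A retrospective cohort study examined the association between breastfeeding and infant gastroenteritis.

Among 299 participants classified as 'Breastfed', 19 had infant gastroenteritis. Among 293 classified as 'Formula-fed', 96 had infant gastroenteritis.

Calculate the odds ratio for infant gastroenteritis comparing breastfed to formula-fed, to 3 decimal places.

From the description: a = 19, b = 280, c = 96, d = 197.
OR = (a·d)/(b·c) = (19 × 197) / (280 × 96) = 3743 / 26880 = 0.13925
Exposure is associated with lower odds of infant gastroenteritis (OR = 0.14 < 1).

0.139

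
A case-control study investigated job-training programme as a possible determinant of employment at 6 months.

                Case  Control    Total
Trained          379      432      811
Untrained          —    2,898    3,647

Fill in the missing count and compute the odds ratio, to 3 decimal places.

3.394

The missing cell is in the unexposed row: 3647 − 2898 = 749.
So a = 379, b = 432, c = 749, d = 2898.
OR = (a·d)/(b·c) = (379 × 2898) / (432 × 749) = 1098342 / 323568 = 3.39447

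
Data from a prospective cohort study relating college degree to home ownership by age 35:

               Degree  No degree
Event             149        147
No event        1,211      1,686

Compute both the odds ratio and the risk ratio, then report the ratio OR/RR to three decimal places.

Reading the table with exposure as columns: a = 149 (Degree, case), b = 1211 (Degree, non-case), c = 147 (No degree, case), d = 1686.
OR = (149·1686)/(1211·147) = 251214/178017 = 1.41118
Risk in exposed = 149/1360 = 0.10956; risk in unexposed = 147/1833 = 0.08020; RR = 1.36613
OR/RR = 1.41118 / 1.36613 = 1.03298
The outcome is not rare, so the OR lies further from 1 than the RR.

1.033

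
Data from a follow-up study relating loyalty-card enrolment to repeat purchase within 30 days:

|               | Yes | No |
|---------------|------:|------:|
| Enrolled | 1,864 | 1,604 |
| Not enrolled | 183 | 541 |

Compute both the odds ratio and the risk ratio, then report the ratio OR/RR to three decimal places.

1.616

Cells: a = 1864, b = 1604, c = 183, d = 541.
OR = (1864·541)/(1604·183) = 1008424/293532 = 3.43548
Risk in exposed = 1864/3468 = 0.53749; risk in unexposed = 183/724 = 0.25276; RR = 2.12645
OR/RR = 3.43548 / 2.12645 = 1.61560
The outcome is not rare, so the OR lies further from 1 than the RR.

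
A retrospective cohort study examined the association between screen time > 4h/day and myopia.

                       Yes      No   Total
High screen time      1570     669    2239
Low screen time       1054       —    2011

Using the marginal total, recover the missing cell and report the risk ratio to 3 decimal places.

1.338

The missing cell is in the unexposed row: 2011 − 1054 = 957.
So a = 1570, b = 669, c = 1054, d = 957.
RR = [a/(a+b)] / [c/(c+d)] = (1570/2239) / (1054/2011) = 0.70121/0.52412 = 1.33788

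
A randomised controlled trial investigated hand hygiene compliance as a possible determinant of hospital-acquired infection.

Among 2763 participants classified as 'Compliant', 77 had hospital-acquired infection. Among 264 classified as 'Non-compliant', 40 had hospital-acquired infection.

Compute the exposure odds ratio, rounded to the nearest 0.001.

From the description: a = 77, b = 2686, c = 40, d = 224.
OR = (a·d)/(b·c) = (77 × 224) / (2686 × 40) = 17248 / 107440 = 0.16054
Exposure is associated with lower odds of hospital-acquired infection (OR = 0.16 < 1).

0.161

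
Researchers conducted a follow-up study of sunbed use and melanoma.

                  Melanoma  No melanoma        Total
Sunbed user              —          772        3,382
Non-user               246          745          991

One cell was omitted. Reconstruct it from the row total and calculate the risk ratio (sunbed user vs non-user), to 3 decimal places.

The missing cell is in the exposed row: 3382 − 772 = 2610.
So a = 2610, b = 772, c = 246, d = 745.
RR = [a/(a+b)] / [c/(c+d)] = (2610/3382) / (246/991) = 0.77173/0.24823 = 3.10889

3.109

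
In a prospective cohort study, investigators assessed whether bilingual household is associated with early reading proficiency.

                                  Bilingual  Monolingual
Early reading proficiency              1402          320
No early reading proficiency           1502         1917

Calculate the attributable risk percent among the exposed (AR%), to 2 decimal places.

70.37

Reading the table with exposure as columns: a = 1402 (Bilingual, case), b = 1502 (Bilingual, non-case), c = 320 (Monolingual, case), d = 1917.
Risk in exposed = 1402/2904 = 0.48278; risk in unexposed = 320/2237 = 0.14305.
RR = 0.48278/0.14305 = 3.37495
AR% = (RR − 1)/RR × 100 = (3.37495 − 1)/3.37495 × 100 = 70.3699%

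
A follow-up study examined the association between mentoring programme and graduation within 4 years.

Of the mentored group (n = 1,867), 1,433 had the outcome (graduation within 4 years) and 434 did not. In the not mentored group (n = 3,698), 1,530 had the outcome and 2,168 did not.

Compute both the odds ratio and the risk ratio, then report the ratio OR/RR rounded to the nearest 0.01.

2.52

From the description: a = 1433, b = 434, c = 1530, d = 2168.
OR = (1433·2168)/(434·1530) = 3106744/664020 = 4.67869
Risk in exposed = 1433/1867 = 0.76754; risk in unexposed = 1530/3698 = 0.41374; RR = 1.85514
OR/RR = 4.67869 / 1.85514 = 2.52201
The outcome is not rare, so the OR lies further from 1 than the RR.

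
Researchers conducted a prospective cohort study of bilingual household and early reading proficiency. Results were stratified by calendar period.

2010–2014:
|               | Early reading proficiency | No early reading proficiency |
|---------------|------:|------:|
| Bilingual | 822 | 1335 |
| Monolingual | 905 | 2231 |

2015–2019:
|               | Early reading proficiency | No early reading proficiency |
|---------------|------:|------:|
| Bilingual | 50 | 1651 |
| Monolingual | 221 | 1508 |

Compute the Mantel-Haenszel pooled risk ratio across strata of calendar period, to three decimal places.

RR_MH = Σ(aᵢ·n₀ᵢ/nᵢ) / Σ(cᵢ·n₁ᵢ/nᵢ), with n₁ᵢ = aᵢ+bᵢ (exposed), n₀ᵢ = cᵢ+dᵢ (unexposed), nᵢ = n₁ᵢ+n₀ᵢ.
Stratum 1 (2010–2014): n₁ = 2157, n₀ = 3136, n = 5293; a·n₀/n = 822·3136/5293 = 487.0191; c·n₁/n = 905·2157/5293 = 368.8050
Stratum 2 (2015–2019): n₁ = 1701, n₀ = 1729, n = 3430; a·n₀/n = 50·1729/3430 = 25.2041; c·n₁/n = 221·1701/3430 = 109.5980
RR_MH = (487.0191 + 25.2041) / (368.8050 + 109.5980) = 512.2232 / 478.4030 = 1.07069

1.071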